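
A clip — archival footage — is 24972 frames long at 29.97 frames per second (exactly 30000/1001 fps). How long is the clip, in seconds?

833.2324 seconds

Running time = 24972 / (30000/1001) = 833.2324 s.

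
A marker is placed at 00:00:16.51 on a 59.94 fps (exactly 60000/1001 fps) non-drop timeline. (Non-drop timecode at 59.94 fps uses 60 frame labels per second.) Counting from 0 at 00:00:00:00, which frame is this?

Total seconds to the label: (0 × 3600 + 0 × 60 + 16) = 16.
Frame index = 16 × 60 + 51 = 1011.

1011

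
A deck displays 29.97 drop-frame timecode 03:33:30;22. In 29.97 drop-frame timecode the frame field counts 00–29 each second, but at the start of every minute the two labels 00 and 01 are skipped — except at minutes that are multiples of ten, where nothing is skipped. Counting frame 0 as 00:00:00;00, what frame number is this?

Complete 10-minute blocks: 21, each 17982 frames → 377622.
Remaining 3 whole minutes in the current block: 1800 + 2 × 1798 = 5396 frames.
Within the current minute: 30 × 30 + 22 − 2 = 920 (labels ;00/;01 skipped at this minute). Total = 377622 + 5396 + 920 = 383938.

383938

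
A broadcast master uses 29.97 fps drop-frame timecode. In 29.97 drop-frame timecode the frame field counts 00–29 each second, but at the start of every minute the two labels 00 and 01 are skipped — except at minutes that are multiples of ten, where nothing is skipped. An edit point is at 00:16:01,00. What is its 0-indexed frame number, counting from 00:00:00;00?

As if non-drop at 30 labels/s: (0 × 3600 + 16 × 60 + 1) × 30 + 0 = 28830.
Minute boundaries passed: 16; those not divisible by 10: 16 − 1 = 15; dropped labels = 2 × 15 = 30.
Actual frame index = 28830 − 30 = 28800.

28800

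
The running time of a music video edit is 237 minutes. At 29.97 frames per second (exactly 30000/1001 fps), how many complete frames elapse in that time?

426173 frames

237 min = 14220 s.
Frames = 14220 × 30000/1001 = 426600000/1001 ≈ 426173.8262.
Complete frames: 426173.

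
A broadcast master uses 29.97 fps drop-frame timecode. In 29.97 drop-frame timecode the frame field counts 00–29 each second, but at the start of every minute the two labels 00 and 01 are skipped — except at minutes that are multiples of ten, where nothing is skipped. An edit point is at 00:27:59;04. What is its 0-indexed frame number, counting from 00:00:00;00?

50324

As if non-drop at 30 labels/s: (0 × 3600 + 27 × 60 + 59) × 30 + 4 = 50374.
Minute boundaries passed: 27; those not divisible by 10: 27 − 2 = 25; dropped labels = 2 × 25 = 50.
Actual frame index = 50374 − 50 = 50324.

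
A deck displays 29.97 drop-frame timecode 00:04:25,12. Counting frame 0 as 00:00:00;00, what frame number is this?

7954

Complete 10-minute blocks: 0, each 17982 frames → 0.
Remaining 4 whole minutes in the current block: 1800 + 3 × 1798 = 7194 frames.
Within the current minute: 25 × 30 + 12 − 2 = 760 (labels ;00/;01 skipped at this minute). Total = 0 + 7194 + 760 = 7954.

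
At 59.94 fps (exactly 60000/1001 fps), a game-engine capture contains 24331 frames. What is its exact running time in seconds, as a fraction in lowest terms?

Running time = 24331 ÷ (60000/1001) = 24331 × 1001/60000 = 24355331/60000 s.

24355331/60000 seconds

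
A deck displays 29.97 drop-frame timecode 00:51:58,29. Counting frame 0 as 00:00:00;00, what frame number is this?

As if non-drop at 30 labels/s: (0 × 3600 + 51 × 60 + 58) × 30 + 29 = 93569.
Minute boundaries passed: 51; those not divisible by 10: 51 − 5 = 46; dropped labels = 2 × 46 = 92.
Actual frame index = 93569 − 92 = 93477.

93477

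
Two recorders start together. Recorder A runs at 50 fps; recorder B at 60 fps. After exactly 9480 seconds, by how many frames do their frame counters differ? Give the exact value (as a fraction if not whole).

A emits 50 × 9480 = 474000 frames; B emits 60 × 9480 = 568800.
Difference = 94800 frames; B is ahead of A.

94800 frames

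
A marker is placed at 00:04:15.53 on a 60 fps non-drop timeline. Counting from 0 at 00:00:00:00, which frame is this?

15353

Total seconds to the label: (0 × 3600 + 4 × 60 + 15) = 255.
Frame index = 255 × 60 + 53 = 15353.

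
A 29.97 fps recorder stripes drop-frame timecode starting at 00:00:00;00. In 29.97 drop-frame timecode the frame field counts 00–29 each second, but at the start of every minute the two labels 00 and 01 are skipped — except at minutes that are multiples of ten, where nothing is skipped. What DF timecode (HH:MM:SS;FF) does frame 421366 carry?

Ten DF minutes hold 17982 frames, so frame 421366 lies in block 23 (frames 413586–431567) with 7780 frames into that block.
The block's first minute is 1800 frames and the rest 1798 each; 7780 frames reaches minute 4, so 23 × 18 + 4 × 2 = 422 labels have been skipped so far.
Adding those back, label number 421366 + 422 = 421788 at 30 labels/s is 14059 s + 18 f = 3 h 54 min 19 s frame 18, i.e. 03:54:19;18.

03:54:19;18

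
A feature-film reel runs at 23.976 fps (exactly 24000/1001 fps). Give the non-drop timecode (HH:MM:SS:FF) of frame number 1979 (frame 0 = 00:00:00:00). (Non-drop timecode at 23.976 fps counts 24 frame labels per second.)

00:01:22:11

1979 ÷ 24 = 82 full seconds, remainder 11 frames.
82 s = 0 h 1 min 22 s.
Timecode: 00:01:22:11.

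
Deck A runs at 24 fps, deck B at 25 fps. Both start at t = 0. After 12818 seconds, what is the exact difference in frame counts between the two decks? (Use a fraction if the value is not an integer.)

12818 frames

A emits 24 × 12818 = 307632 frames; B emits 25 × 12818 = 320450.
Difference = 12818 frames; B is ahead of A.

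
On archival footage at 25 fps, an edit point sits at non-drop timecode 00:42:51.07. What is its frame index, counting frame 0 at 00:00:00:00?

frame 64282

Total seconds to the label: (0 × 3600 + 42 × 60 + 51) = 2571.
Frame index = 2571 × 25 + 7 = 64282.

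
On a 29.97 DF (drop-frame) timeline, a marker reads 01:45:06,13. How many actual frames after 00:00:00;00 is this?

189003

Complete 10-minute blocks: 10, each 17982 frames → 179820.
Remaining 5 whole minutes in the current block: 1800 + 4 × 1798 = 8992 frames.
Within the current minute: 6 × 30 + 13 − 2 = 191 (labels ;00/;01 skipped at this minute). Total = 179820 + 8992 + 191 = 189003.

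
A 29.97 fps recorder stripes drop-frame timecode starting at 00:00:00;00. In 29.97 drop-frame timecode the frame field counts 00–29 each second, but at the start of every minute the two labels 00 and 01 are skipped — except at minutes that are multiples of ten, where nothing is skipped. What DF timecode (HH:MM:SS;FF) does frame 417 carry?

00:00:13;27

Each 10-minute DF block holds 10 × 60 × 30 − 9 × 2 = 17982 frames. 417 ÷ 17982 → 0 full blocks, remainder 417.
Within the partial block the first minute is 1800 frames and each further minute 1798, so 0 further minute boundaries passed. Total skipped labels = 18 × 0 + 2 × 0 = 0.
Non-drop label index = 417 + 0 = 417; at 30 labels/s that is 00:00:13:27, i.e. DF 00:00:13;27.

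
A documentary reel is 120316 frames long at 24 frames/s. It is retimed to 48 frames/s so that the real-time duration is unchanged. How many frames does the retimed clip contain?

240632 frames

Frames at target rate = 120316 × (48) / (24) = 240632.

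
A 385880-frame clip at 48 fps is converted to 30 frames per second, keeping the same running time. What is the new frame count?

Target frames = source frames × (target rate / source rate) = 385880 × (30)/(48) = 385880 × 5/8 = 241175.

241175 frames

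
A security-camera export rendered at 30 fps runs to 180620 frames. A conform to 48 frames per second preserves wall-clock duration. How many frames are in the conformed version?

Target frames = source frames × (target rate / source rate) = 180620 × (48)/(30) = 180620 × 8/5 = 288992.

288992 frames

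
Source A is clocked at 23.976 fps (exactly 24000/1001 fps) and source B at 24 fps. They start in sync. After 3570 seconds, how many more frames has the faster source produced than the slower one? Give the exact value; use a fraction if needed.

12240/143 frames

A emits 24000/1001 × 3570 = 12240000/143 frames; B emits 24 × 3570 = 85680.
Difference = 12240/143 frames (≈ 85.5944); B is ahead of A.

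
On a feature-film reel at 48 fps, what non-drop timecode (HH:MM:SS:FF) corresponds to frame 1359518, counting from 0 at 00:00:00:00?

1359518 ÷ 48 = 28323 full seconds, remainder 14 frames.
28323 s = 7 h 52 min 3 s.
Timecode: 07:52:03:14.

07:52:03:14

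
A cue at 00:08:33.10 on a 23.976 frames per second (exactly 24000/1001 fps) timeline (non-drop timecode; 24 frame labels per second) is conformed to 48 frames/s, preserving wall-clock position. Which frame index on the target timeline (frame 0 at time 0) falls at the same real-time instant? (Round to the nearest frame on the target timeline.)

frame 24669

Source frame index: (0×3600 + 8×60 + 33) × 24 + 10 = 12322.
Real time: 12322 / (24000/1001) = 6167161/12000 s.
Target frame: (6167161/12000) × (48) = 6167161/250 ≈ 24668.644 → 24669.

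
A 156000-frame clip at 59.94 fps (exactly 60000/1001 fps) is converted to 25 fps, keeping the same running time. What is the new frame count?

65065 frames

Target frames = source frames × (target rate / source rate) = 156000 × (25)/(60000/1001) = 156000 × 1001/2400 = 65065.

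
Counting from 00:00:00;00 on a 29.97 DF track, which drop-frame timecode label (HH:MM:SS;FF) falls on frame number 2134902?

19:47:14;20

Ten DF minutes hold 17982 frames, so frame 2134902 lies in block 118 (frames 2121876–2139857) with 13026 frames into that block.
The block's first minute is 1800 frames and the rest 1798 each; 13026 frames reaches minute 7, so 118 × 18 + 7 × 2 = 2138 labels have been skipped so far.
Adding those back, label number 2134902 + 2138 = 2137040 at 30 labels/s is 71234 s + 20 f = 19 h 47 min 14 s frame 20, i.e. 19:47:14;20.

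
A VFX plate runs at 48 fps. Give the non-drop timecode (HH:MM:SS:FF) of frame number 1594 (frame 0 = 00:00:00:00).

1594 ÷ 48 = 33 full seconds, remainder 10 frames.
33 s = 0 h 0 min 33 s.
Timecode: 00:00:33:10.

00:00:33:10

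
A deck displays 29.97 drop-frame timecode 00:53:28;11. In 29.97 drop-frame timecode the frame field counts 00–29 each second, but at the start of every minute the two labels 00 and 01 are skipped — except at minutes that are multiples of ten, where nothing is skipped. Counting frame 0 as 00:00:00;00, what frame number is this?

As if non-drop at 30 labels/s: (0 × 3600 + 53 × 60 + 28) × 30 + 11 = 96251.
Minute boundaries passed: 53; those not divisible by 10: 53 − 5 = 48; dropped labels = 2 × 48 = 96.
Actual frame index = 96251 − 96 = 96155.

96155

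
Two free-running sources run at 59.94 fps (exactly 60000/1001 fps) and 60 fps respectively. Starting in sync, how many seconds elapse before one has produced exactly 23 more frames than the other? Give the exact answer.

23023/60 seconds

The gap grows by |60 − 60000/1001| = 60/1001 frames per second.
Time for a 23-frame gap: 23 ÷ (60/1001) = 23023/60 s.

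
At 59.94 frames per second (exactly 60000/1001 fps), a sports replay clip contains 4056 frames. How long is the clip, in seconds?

Running time = 4056 / (60000/1001) = 67.6676 s.

67.6676 seconds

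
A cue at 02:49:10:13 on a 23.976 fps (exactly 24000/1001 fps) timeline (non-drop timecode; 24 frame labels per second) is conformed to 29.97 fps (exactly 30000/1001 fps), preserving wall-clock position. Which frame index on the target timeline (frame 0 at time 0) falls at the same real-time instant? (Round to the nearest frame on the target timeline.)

Source frame index: (2×3600 + 49×60 + 10) × 24 + 13 = 243613.
Real time: 243613 / (24000/1001) = 243856613/24000 s.
Target frame: (243856613/24000) × (30000/1001) = 1218065/4 ≈ 304516.250 → 304516.

frame 304516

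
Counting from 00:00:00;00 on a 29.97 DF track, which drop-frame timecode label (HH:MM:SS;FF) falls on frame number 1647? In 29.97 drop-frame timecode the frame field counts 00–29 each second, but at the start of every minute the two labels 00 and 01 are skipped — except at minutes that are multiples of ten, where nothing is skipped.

00:00:54;27

Ten DF minutes hold 17982 frames, so frame 1647 lies in block 0 (frames 0–17981) with 1647 frames into that block.
The block's first minute is 1800 frames and the rest 1798 each; 1647 frames reaches minute 0, so 0 × 18 + 0 × 2 = 0 labels have been skipped so far.
Adding those back, label number 1647 + 0 = 1647 at 30 labels/s is 54 s + 27 f = 0 h 0 min 54 s frame 27, i.e. 00:00:54;27.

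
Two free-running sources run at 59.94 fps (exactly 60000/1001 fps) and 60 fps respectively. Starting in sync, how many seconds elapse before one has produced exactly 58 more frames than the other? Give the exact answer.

The gap grows by |60 − 60000/1001| = 60/1001 frames per second.
Time for a 58-frame gap: 58 ÷ (60/1001) = 29029/30 s.

29029/30 seconds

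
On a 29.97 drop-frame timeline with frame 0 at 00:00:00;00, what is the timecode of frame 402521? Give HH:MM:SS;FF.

03:43:50;23

Ten DF minutes hold 17982 frames, so frame 402521 lies in block 22 (frames 395604–413585) with 6917 frames into that block.
The block's first minute is 1800 frames and the rest 1798 each; 6917 frames reaches minute 3, so 22 × 18 + 3 × 2 = 402 labels have been skipped so far.
Adding those back, label number 402521 + 402 = 402923 at 30 labels/s is 13430 s + 23 f = 3 h 43 min 50 s frame 23, i.e. 03:43:50;23.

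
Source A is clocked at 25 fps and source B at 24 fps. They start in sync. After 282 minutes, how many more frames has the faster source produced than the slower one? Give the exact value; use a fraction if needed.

282 min = 16920 s.
A emits 25 × 16920 = 423000 frames; B emits 24 × 16920 = 406080.
Difference = 16920 frames; B is behind A.

16920 frames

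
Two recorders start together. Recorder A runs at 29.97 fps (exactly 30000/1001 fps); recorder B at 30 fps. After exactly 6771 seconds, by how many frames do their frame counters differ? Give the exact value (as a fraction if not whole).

203130/1001 frames

A emits 30000/1001 × 6771 = 203130000/1001 frames; B emits 30 × 6771 = 203130.
Difference = 203130/1001 frames (≈ 202.9271); B is ahead of A.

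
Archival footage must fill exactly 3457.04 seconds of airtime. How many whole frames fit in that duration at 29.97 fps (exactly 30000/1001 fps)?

103607 frames

Frames = 3457.04 × 30000/1001 = 103711200/1001 ≈ 103607.5924.
Complete frames: 103607.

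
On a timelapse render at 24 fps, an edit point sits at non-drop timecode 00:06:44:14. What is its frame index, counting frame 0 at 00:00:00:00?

9710

Total seconds to the label: (0 × 3600 + 6 × 60 + 44) = 404.
Frame index = 404 × 24 + 14 = 9710.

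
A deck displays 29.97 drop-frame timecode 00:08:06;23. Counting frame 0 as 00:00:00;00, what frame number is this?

As if non-drop at 30 labels/s: (0 × 3600 + 8 × 60 + 6) × 30 + 23 = 14603.
Minute boundaries passed: 8; those not divisible by 10: 8 − 0 = 8; dropped labels = 2 × 8 = 16.
Actual frame index = 14603 − 16 = 14587.

14587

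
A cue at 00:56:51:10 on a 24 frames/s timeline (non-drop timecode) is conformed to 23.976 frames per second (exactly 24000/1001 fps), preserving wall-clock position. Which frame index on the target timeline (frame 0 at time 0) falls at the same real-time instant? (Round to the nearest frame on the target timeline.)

frame 81792

Source frame index: (0×3600 + 56×60 + 51) × 24 + 10 = 81874.
Real time: 81874 / (24) = 40937/12 s.
Target frame: (40937/12) × (24000/1001) = 6298000/77 ≈ 81792.208 → 81792.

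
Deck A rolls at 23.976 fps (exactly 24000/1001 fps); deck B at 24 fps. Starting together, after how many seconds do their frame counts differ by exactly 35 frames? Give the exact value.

The gap grows by |24 − 24000/1001| = 24/1001 frames per second.
Time for a 35-frame gap: 35 ÷ (24/1001) = 35035/24 s.

35035/24 seconds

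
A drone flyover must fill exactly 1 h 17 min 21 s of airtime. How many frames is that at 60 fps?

1 h 17 min 21 s = 4641 s.
Frames = 4641 × 60 = 278460.

278460 frames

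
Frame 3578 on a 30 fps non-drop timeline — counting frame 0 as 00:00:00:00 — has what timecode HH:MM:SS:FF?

3578 ÷ 30 = 119 full seconds, remainder 8 frames.
119 s = 0 h 1 min 59 s.
Timecode: 00:01:59:08.

00:01:59:08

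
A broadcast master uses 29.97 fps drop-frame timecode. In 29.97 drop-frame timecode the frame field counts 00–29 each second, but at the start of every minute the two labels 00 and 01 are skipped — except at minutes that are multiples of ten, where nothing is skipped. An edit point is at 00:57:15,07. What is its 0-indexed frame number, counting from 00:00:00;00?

102953

Complete 10-minute blocks: 5, each 17982 frames → 89910.
Remaining 7 whole minutes in the current block: 1800 + 6 × 1798 = 12588 frames.
Within the current minute: 15 × 30 + 7 − 2 = 455 (labels ;00/;01 skipped at this minute). Total = 89910 + 12588 + 455 = 102953.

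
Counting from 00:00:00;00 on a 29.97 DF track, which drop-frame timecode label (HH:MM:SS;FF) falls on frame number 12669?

00:07:02;23

Ten DF minutes hold 17982 frames, so frame 12669 lies in block 0 (frames 0–17981) with 12669 frames into that block.
The block's first minute is 1800 frames and the rest 1798 each; 12669 frames reaches minute 7, so 0 × 18 + 7 × 2 = 14 labels have been skipped so far.
Adding those back, label number 12669 + 14 = 12683 at 30 labels/s is 422 s + 23 f = 0 h 7 min 2 s frame 23, i.e. 00:07:02;23.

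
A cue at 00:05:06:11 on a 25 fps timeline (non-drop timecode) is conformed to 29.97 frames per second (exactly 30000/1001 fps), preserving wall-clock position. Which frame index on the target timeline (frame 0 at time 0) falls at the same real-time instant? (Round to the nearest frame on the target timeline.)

Source frame index: (0×3600 + 5×60 + 6) × 25 + 11 = 7661.
Real time: 7661 / (25) = 7661/25 s.
Target frame: (7661/25) × (30000/1001) = 9193200/1001 ≈ 9184.016 → 9184.

frame 9184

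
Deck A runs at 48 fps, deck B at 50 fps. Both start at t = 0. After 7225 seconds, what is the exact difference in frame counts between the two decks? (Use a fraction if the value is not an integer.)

A emits 48 × 7225 = 346800 frames; B emits 50 × 7225 = 361250.
Difference = 14450 frames; B is ahead of A.

14450 frames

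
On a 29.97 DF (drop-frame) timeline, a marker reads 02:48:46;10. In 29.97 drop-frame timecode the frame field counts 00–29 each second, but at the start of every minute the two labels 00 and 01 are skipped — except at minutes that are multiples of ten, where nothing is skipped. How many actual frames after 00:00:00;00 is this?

Complete 10-minute blocks: 16, each 17982 frames → 287712.
Remaining 8 whole minutes in the current block: 1800 + 7 × 1798 = 14386 frames.
Within the current minute: 46 × 30 + 10 − 2 = 1388 (labels ;00/;01 skipped at this minute). Total = 287712 + 14386 + 1388 = 303486.

303486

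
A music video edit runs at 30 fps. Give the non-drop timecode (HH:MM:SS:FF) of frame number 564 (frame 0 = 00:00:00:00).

564 ÷ 30 = 18 full seconds, remainder 24 frames.
18 s = 0 h 0 min 18 s.
Timecode: 00:00:18:24.

00:00:18:24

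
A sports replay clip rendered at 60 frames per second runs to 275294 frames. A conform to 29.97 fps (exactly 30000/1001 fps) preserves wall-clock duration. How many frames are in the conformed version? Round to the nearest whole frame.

137509 frames

Frames at target rate = 275294 × (30000/1001) / (60) = 137647000/1001 ≈ 137509.491.
Nearest whole frame: 137509.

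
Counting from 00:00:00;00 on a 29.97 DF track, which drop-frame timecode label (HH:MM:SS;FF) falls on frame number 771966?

07:09:18;00

Ten DF minutes hold 17982 frames, so frame 771966 lies in block 42 (frames 755244–773225) with 16722 frames into that block.
The block's first minute is 1800 frames and the rest 1798 each; 16722 frames reaches minute 9, so 42 × 18 + 9 × 2 = 774 labels have been skipped so far.
Adding those back, label number 771966 + 774 = 772740 at 30 labels/s is 25758 s + 0 f = 7 h 9 min 18 s frame 0, i.e. 07:09:18;00.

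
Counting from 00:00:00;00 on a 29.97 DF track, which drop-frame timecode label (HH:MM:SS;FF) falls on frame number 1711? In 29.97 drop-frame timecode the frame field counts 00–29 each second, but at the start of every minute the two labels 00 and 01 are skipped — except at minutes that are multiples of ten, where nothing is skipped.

00:00:57;01

Each 10-minute DF block holds 10 × 60 × 30 − 9 × 2 = 17982 frames. 1711 ÷ 17982 → 0 full blocks, remainder 1711.
Within the partial block the first minute is 1800 frames and each further minute 1798, so 0 further minute boundaries passed. Total skipped labels = 18 × 0 + 2 × 0 = 0.
Non-drop label index = 1711 + 0 = 1711; at 30 labels/s that is 00:00:57:01, i.e. DF 00:00:57;01.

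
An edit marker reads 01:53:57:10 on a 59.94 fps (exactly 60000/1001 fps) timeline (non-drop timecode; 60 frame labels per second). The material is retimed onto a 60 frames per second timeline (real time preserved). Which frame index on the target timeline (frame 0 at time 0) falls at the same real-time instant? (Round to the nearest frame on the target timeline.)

Source frame index: (1×3600 + 53×60 + 57) × 60 + 10 = 410230.
Real time: 410230 / (60000/1001) = 41064023/6000 s.
Target frame: (41064023/6000) × (60) = 41064023/100 ≈ 410640.230 → 410640.

frame 410640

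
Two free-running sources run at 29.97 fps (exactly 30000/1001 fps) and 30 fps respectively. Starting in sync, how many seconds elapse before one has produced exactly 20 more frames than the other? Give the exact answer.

The gap grows by |30 − 30000/1001| = 30/1001 frames per second.
Time for a 20-frame gap: 20 ÷ (30/1001) = 2002/3 s.

2002/3 seconds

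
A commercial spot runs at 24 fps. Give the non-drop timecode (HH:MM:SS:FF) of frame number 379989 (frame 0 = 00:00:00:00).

04:23:52:21

379989 ÷ 24 = 15832 full seconds, remainder 21 frames.
15832 s = 4 h 23 min 52 s.
Timecode: 04:23:52:21.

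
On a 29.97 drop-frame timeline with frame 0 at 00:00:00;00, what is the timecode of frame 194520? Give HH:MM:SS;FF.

01:48:10;16

Each 10-minute DF block holds 10 × 60 × 30 − 9 × 2 = 17982 frames. 194520 ÷ 17982 → 10 full blocks, remainder 14700.
Within the partial block the first minute is 1800 frames and each further minute 1798, so 8 further minute boundaries passed. Total skipped labels = 18 × 10 + 2 × 8 = 196.
Non-drop label index = 194520 + 196 = 194716; at 30 labels/s that is 01:48:10:16, i.e. DF 01:48:10;16.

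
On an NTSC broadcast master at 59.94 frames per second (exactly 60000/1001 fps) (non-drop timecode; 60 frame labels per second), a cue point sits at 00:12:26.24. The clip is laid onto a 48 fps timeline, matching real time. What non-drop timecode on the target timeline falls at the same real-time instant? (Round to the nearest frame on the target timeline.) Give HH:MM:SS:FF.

Source frame index: (0×3600 + 12×60 + 26) × 60 + 24 = 44784.
Real time: 44784 / (60000/1001) = 933933/1250 s.
Target frame: (933933/1250) × (48) = 22414392/625 ≈ 35863.027 → 35863.
At 48 labels/s: frame 35863 → 00:12:27:07.

00:12:27:07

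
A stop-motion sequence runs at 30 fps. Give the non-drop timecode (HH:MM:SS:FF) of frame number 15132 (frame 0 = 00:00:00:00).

15132 ÷ 30 = 504 full seconds, remainder 12 frames.
504 s = 0 h 8 min 24 s.
Timecode: 00:08:24:12.

00:08:24:12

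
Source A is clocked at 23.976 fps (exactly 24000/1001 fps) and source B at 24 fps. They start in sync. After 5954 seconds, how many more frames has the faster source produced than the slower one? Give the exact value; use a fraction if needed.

A emits 24000/1001 × 5954 = 10992000/77 frames; B emits 24 × 5954 = 142896.
Difference = 10992/77 frames (≈ 142.7532); B is ahead of A.

10992/77 frames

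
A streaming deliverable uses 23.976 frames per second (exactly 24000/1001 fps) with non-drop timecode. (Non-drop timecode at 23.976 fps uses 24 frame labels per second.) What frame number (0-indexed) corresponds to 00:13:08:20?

18932

Total seconds to the label: (0 × 3600 + 13 × 60 + 8) = 788.
Frame index = 788 × 24 + 20 = 18932.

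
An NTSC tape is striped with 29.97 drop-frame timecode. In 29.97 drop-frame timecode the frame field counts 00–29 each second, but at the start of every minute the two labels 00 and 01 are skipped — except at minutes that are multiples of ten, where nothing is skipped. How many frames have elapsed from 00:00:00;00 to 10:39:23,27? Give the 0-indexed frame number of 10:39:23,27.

Complete 10-minute blocks: 63, each 17982 frames → 1132866.
Remaining 9 whole minutes in the current block: 1800 + 8 × 1798 = 16184 frames.
Within the current minute: 23 × 30 + 27 − 2 = 715 (labels ;00/;01 skipped at this minute). Total = 1132866 + 16184 + 715 = 1149765.

1149765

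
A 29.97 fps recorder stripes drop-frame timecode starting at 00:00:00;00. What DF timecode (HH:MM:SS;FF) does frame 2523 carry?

00:01:24;05

Each 10-minute DF block holds 10 × 60 × 30 − 9 × 2 = 17982 frames. 2523 ÷ 17982 → 0 full blocks, remainder 2523.
Within the partial block the first minute is 1800 frames and each further minute 1798, so 1 further minute boundary passed. Total skipped labels = 18 × 0 + 2 × 1 = 2.
Non-drop label index = 2523 + 2 = 2525; at 30 labels/s that is 00:01:24:05, i.e. DF 00:01:24;05.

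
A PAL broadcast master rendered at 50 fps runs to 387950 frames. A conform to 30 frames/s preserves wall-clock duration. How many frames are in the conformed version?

232770 frames

Target frames = source frames × (target rate / source rate) = 387950 × (30)/(50) = 387950 × 3/5 = 232770.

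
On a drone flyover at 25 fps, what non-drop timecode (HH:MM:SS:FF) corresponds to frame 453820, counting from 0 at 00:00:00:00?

05:02:32:20

453820 ÷ 25 = 18152 full seconds, remainder 20 frames.
18152 s = 5 h 2 min 32 s.
Timecode: 05:02:32:20.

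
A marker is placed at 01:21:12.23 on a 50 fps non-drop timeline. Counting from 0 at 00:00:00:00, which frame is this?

frame 243623

Total seconds to the label: (1 × 3600 + 21 × 60 + 12) = 4872.
Frame index = 4872 × 50 + 23 = 243623.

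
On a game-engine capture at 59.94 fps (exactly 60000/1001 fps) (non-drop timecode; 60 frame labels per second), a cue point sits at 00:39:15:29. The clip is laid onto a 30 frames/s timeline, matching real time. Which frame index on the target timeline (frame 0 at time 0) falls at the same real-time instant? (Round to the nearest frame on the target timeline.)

frame 70735

Source frame index: (0×3600 + 39×60 + 15) × 60 + 29 = 141329.
Real time: 141329 / (60000/1001) = 141470329/60000 s.
Target frame: (141470329/60000) × (30) = 141470329/2000 ≈ 70735.164 → 70735.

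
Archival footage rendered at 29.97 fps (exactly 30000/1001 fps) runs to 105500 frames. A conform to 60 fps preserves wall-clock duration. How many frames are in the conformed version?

Target frames = source frames × (target rate / source rate) = 105500 × (60)/(30000/1001) = 105500 × 1001/500 = 211211.

211211 frames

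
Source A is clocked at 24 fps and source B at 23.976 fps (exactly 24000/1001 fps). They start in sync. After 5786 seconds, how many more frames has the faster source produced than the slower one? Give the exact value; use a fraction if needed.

A emits 24 × 5786 = 138864 frames; B emits 24000/1001 × 5786 = 12624000/91.
Difference = 12624/91 frames (≈ 138.7253); B is behind A.

12624/91 frames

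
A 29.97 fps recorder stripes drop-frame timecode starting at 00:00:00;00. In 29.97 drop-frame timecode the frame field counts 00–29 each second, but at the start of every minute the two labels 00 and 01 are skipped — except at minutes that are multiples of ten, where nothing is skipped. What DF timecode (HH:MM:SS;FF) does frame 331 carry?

00:00:11;01

Each 10-minute DF block holds 10 × 60 × 30 − 9 × 2 = 17982 frames. 331 ÷ 17982 → 0 full blocks, remainder 331.
Within the partial block the first minute is 1800 frames and each further minute 1798, so 0 further minute boundaries passed. Total skipped labels = 18 × 0 + 2 × 0 = 0.
Non-drop label index = 331 + 0 = 331; at 30 labels/s that is 00:00:11:01, i.e. DF 00:00:11;01.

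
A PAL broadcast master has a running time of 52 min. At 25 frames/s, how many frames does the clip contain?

52 min = 3120 s.
Frames = 3120 × 25 = 78000.

78000 frames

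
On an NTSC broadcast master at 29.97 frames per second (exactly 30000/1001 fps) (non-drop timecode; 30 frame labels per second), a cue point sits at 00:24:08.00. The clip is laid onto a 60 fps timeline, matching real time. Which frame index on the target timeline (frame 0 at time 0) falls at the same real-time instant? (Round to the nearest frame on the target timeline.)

Source frame index: (0×3600 + 24×60 + 8) × 30 + 0 = 43440.
Real time: 43440 / (30000/1001) = 181181/125 s.
Target frame: (181181/125) × (60) = 2174172/25 ≈ 86966.880 → 86967.

frame 86967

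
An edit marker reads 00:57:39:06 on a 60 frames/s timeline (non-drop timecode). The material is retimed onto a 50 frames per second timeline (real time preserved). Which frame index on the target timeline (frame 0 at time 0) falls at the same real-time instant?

frame 172955

Source frame index: (0×3600 + 57×60 + 39) × 60 + 6 = 207546.
Real time: 207546 / (60) = 34591/10 s.
Target frame: (34591/10) × (50) = 172955.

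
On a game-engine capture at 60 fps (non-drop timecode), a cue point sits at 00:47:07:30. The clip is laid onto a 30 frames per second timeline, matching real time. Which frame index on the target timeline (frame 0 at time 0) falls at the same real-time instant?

Source frame index: (0×3600 + 47×60 + 7) × 60 + 30 = 169650.
Real time: 169650 / (60) = 5655/2 s.
Target frame: (5655/2) × (30) = 84825.

frame 84825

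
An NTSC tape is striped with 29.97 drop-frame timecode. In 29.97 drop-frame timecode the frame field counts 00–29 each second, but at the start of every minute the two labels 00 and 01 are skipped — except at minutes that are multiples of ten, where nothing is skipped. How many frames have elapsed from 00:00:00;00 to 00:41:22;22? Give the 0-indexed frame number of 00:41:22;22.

74408

As if non-drop at 30 labels/s: (0 × 3600 + 41 × 60 + 22) × 30 + 22 = 74482.
Minute boundaries passed: 41; those not divisible by 10: 41 − 4 = 37; dropped labels = 2 × 37 = 74.
Actual frame index = 74482 − 74 = 74408.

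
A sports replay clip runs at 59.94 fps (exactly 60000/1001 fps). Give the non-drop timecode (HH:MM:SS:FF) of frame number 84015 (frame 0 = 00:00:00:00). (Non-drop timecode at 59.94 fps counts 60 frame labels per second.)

84015 ÷ 60 = 1400 full seconds, remainder 15 frames.
1400 s = 0 h 23 min 20 s.
Timecode: 00:23:20:15.

00:23:20:15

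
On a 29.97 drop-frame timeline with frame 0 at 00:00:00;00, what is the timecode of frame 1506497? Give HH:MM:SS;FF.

Each 10-minute DF block holds 10 × 60 × 30 − 9 × 2 = 17982 frames. 1506497 ÷ 17982 → 83 full blocks, remainder 13991.
Within the partial block the first minute is 1800 frames and each further minute 1798, so 7 further minute boundaries passed. Total skipped labels = 18 × 83 + 2 × 7 = 1508.
Non-drop label index = 1506497 + 1508 = 1508005; at 30 labels/s that is 13:57:46:25, i.e. DF 13:57:46;25.

13:57:46;25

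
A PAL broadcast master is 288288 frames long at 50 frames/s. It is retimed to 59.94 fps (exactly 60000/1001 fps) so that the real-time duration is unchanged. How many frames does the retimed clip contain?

Target frames = source frames × (target rate / source rate) = 288288 × (60000/1001)/(50) = 288288 × 1200/1001 = 345600.

345600 frames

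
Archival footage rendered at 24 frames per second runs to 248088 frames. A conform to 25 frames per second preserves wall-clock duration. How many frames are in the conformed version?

Target frames = source frames × (target rate / source rate) = 248088 × (25)/(24) = 248088 × 25/24 = 258425.

258425 frames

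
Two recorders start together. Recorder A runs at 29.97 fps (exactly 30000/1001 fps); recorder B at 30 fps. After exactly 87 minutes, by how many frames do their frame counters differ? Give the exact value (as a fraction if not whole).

87 min = 5220 s.
A emits 30000/1001 × 5220 = 156600000/1001 frames; B emits 30 × 5220 = 156600.
Difference = 156600/1001 frames (≈ 156.4436); B is ahead of A.

156600/1001 frames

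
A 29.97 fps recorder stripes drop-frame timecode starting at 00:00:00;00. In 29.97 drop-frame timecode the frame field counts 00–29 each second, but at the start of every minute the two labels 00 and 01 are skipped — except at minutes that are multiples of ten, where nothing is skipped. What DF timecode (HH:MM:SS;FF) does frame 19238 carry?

00:10:41;26

Ten DF minutes hold 17982 frames, so frame 19238 lies in block 1 (frames 17982–35963) with 1256 frames into that block.
The block's first minute is 1800 frames and the rest 1798 each; 1256 frames reaches minute 0, so 1 × 18 + 0 × 2 = 18 labels have been skipped so far.
Adding those back, label number 19238 + 18 = 19256 at 30 labels/s is 641 s + 26 f = 0 h 10 min 41 s frame 26, i.e. 00:10:41;26.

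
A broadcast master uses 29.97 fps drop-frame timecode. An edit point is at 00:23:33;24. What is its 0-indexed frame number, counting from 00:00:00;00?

As if non-drop at 30 labels/s: (0 × 3600 + 23 × 60 + 33) × 30 + 24 = 42414.
Minute boundaries passed: 23; those not divisible by 10: 23 − 2 = 21; dropped labels = 2 × 21 = 42.
Actual frame index = 42414 − 42 = 42372.

42372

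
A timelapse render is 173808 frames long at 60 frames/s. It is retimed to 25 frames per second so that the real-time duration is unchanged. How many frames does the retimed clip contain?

72420 frames

Target frames = source frames × (target rate / source rate) = 173808 × (25)/(60) = 173808 × 5/12 = 72420.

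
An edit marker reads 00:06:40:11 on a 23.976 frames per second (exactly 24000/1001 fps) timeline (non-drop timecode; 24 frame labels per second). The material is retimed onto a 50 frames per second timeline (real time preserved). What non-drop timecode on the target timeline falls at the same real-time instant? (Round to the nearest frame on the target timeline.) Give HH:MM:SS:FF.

Source frame index: (0×3600 + 6×60 + 40) × 24 + 11 = 9611.
Real time: 9611 / (24000/1001) = 9620611/24000 s.
Target frame: (9620611/24000) × (50) = 9620611/480 ≈ 20042.940 → 20043.
At 50 labels/s: frame 20043 → 00:06:40:43.

00:06:40:43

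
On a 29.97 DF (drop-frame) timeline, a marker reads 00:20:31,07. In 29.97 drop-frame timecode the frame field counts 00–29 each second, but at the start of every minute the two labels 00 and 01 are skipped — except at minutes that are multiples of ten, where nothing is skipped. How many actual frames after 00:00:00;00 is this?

Complete 10-minute blocks: 2, each 17982 frames → 35964.
Remaining 0 whole minutes in the current block: 0 frames.
Within the current minute: 31 × 30 + 7 = 937. Total = 35964 + 0 + 937 = 36901.

36901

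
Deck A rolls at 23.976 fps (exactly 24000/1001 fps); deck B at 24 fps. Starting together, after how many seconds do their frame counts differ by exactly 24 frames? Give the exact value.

The gap grows by |24 − 24000/1001| = 24/1001 frames per second.
Time for a 24-frame gap: 24 ÷ (24/1001) = 1001 s.

1001 seconds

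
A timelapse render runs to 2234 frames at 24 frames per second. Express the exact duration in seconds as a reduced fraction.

Running time = 2234 ÷ (24) = 2234 × 1/24 = 1117/12 s.

1117/12 seconds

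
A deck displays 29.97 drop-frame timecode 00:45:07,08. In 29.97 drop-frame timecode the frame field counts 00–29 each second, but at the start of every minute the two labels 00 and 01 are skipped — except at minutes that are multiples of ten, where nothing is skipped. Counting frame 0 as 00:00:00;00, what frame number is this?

As if non-drop at 30 labels/s: (0 × 3600 + 45 × 60 + 7) × 30 + 8 = 81218.
Minute boundaries passed: 45; those not divisible by 10: 45 − 4 = 41; dropped labels = 2 × 41 = 82.
Actual frame index = 81218 − 82 = 81136.

81136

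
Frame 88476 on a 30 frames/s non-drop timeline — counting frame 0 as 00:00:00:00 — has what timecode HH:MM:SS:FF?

88476 ÷ 30 = 2949 full seconds, remainder 6 frames.
2949 s = 0 h 49 min 9 s.
Timecode: 00:49:09:06.

00:49:09:06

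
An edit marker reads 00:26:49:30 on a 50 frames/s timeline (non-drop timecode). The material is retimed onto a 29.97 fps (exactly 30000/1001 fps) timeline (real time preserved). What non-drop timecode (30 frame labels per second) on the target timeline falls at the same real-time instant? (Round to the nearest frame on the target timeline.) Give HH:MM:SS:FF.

00:26:48:00

Source frame index: (0×3600 + 26×60 + 49) × 50 + 30 = 80480.
Real time: 80480 / (50) = 8048/5 s.
Target frame: (8048/5) × (30000/1001) = 48288000/1001 ≈ 48239.760 → 48240.
At 30 labels/s: frame 48240 → 00:26:48:00.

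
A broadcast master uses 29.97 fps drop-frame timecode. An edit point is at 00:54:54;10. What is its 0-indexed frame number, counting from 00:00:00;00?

As if non-drop at 30 labels/s: (0 × 3600 + 54 × 60 + 54) × 30 + 10 = 98830.
Minute boundaries passed: 54; those not divisible by 10: 54 − 5 = 49; dropped labels = 2 × 49 = 98.
Actual frame index = 98830 − 98 = 98732.

98732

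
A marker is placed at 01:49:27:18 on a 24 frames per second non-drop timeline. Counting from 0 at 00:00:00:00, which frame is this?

Total seconds to the label: (1 × 3600 + 49 × 60 + 27) = 6567.
Frame index = 6567 × 24 + 18 = 157626.

frame 157626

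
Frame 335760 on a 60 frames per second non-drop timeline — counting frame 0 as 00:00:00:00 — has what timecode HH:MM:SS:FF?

01:33:16:00

335760 ÷ 60 = 5596 full seconds, remainder 0 frames.
5596 s = 1 h 33 min 16 s.
Timecode: 01:33:16:00.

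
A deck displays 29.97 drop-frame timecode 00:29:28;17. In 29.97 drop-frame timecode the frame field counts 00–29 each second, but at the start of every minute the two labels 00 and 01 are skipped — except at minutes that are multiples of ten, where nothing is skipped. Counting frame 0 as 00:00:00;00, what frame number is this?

Complete 10-minute blocks: 2, each 17982 frames → 35964.
Remaining 9 whole minutes in the current block: 1800 + 8 × 1798 = 16184 frames.
Within the current minute: 28 × 30 + 17 − 2 = 855 (labels ;00/;01 skipped at this minute). Total = 35964 + 16184 + 855 = 53003.

53003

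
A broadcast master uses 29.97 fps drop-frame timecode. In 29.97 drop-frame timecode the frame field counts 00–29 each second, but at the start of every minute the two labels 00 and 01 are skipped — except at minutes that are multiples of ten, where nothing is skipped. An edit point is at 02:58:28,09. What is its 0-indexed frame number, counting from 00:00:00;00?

320927

As if non-drop at 30 labels/s: (2 × 3600 + 58 × 60 + 28) × 30 + 9 = 321249.
Minute boundaries passed: 178; those not divisible by 10: 178 − 17 = 161; dropped labels = 2 × 161 = 322.
Actual frame index = 321249 − 322 = 320927.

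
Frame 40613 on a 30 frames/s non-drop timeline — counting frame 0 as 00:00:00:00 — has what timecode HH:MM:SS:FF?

00:22:33:23

40613 ÷ 30 = 1353 full seconds, remainder 23 frames.
1353 s = 0 h 22 min 33 s.
Timecode: 00:22:33:23.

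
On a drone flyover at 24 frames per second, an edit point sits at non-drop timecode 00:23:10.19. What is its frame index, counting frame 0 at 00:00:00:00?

33379

Total seconds to the label: (0 × 3600 + 23 × 60 + 10) = 1390.
Frame index = 1390 × 24 + 19 = 33379.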